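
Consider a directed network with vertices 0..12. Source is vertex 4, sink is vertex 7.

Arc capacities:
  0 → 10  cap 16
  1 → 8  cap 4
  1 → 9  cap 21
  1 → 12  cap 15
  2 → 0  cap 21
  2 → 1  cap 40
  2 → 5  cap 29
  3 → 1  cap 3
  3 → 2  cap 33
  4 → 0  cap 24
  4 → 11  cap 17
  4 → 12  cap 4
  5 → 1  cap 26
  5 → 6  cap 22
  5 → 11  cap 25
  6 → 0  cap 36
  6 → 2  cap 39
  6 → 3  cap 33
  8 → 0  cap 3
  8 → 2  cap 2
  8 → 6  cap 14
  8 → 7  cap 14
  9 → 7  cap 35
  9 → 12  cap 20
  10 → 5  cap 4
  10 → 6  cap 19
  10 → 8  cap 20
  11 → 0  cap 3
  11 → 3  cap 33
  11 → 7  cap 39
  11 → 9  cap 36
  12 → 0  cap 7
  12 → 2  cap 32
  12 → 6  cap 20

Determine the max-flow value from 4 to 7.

Maximum flow value: 37

augment #1: 4→11→7 bottleneck 17, total now 17
augment #2: 4→0→10→8→7 bottleneck 14, total now 31
augment #3: 4→0→10→5→11→7 bottleneck 2, total now 33
augment #4: 4→12→2→1→9→7 bottleneck 4, total now 37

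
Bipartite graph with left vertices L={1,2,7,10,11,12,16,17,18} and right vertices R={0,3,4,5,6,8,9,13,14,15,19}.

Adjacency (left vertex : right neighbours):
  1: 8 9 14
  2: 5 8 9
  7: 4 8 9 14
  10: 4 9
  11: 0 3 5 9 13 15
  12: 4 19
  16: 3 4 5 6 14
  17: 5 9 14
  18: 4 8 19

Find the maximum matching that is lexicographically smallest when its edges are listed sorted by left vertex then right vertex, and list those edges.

|M| = 8 (so the lex-smallest maximum matching has 8 edges)
process left vertices in ascending order; for each, take the smallest-labelled available neighbour that still permits 8 edges overall, or leave it unmatched if none does
lex-smallest matching: {1-8, 2-5, 7-4, 10-9, 11-0, 12-19, 16-3, 17-14}

Lex-smallest maximum matching: {(1,8), (2,5), (7,4), (10,9), (11,0), (12,19), (16,3), (17,14)}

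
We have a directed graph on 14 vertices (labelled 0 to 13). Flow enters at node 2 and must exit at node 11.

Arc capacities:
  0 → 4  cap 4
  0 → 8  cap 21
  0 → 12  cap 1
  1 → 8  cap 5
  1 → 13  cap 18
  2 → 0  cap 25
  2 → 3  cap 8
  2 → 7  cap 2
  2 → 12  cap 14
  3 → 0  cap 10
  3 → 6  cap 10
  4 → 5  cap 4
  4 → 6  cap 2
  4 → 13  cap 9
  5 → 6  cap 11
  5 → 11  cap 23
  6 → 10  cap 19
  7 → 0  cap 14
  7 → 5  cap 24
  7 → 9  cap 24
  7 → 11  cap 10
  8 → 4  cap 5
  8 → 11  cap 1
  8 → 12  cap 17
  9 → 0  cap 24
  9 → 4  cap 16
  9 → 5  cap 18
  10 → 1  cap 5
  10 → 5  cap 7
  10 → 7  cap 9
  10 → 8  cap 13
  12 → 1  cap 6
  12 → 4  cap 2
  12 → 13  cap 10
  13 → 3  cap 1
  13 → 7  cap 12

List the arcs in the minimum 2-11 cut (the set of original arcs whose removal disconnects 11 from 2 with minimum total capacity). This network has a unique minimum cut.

Min-cut arcs: {(2,3), (2,7), (4,5), (4,6), (8,11), (13,3), (13,7)} (total capacity 30)

augment #1: 2→7→11 push 2
augment #2: 2→0→8→11 push 1
augment #3: 2→0→4→5→11 push 4
augment #4: 2→12→13→7→11 push 8
augment #5: 2→3→6→10→5→11 push 7
augment #6: 2→12→13→7→5→11 push 2
augment #7: 2→3→6→10→7→5→11 push 1
augment #8: 2→12→1→13→7→5→11 push 2
augment #9: 2→12→4→6→10→7→5→11 push 2
augment #10: 2→0→8→4→13→3→6→10→7→5→11 push 1
max flow = 30; residual-reachable set from 2 gives S-side
cut edges (S→T): {(2,3), (2,7), (4,5), (4,6), (8,11), (13,3), (13,7)} total cap 30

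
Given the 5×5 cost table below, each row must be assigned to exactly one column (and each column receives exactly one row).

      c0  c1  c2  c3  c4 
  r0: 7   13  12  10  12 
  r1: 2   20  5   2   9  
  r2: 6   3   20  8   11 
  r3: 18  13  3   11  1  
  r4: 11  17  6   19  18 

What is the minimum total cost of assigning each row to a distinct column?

Minimum assignment cost: 19

optimal assignment: row0→col0 (cost 7), row1→col3 (cost 2), row2→col1 (cost 3), row3→col4 (cost 1), row4→col2 (cost 6)
total = 7 + 2 + 3 + 1 + 6 = 19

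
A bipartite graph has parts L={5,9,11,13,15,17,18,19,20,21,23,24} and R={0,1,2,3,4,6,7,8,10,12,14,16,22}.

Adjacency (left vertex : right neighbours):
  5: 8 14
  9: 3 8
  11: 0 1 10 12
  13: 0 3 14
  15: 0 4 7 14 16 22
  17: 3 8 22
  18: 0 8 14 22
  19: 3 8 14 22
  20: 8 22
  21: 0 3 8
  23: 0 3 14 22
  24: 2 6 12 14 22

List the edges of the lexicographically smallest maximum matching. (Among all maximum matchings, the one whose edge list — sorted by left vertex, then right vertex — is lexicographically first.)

|M| = 8 (so the lex-smallest maximum matching has 8 edges)
process left vertices in ascending order; for each, take the smallest-labelled available neighbour that still permits 8 edges overall, or leave it unmatched if none does
lex-smallest matching: {5-8, 9-3, 11-1, 13-0, 15-4, 17-22, 18-14, 24-2}

Lex-smallest maximum matching: {(5,8), (9,3), (11,1), (13,0), (15,4), (17,22), (18,14), (24,2)}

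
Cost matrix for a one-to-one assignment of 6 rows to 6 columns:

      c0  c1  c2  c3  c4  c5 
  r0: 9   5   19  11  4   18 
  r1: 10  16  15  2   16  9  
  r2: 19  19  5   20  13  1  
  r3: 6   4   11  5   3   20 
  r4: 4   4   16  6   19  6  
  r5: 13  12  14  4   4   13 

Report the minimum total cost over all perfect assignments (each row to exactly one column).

Minimum assignment cost: 27

optimal assignment: row0→col1 (cost 5), row1→col3 (cost 2), row2→col5 (cost 1), row3→col2 (cost 11), row4→col0 (cost 4), row5→col4 (cost 4)
total = 5 + 2 + 1 + 11 + 4 + 4 = 27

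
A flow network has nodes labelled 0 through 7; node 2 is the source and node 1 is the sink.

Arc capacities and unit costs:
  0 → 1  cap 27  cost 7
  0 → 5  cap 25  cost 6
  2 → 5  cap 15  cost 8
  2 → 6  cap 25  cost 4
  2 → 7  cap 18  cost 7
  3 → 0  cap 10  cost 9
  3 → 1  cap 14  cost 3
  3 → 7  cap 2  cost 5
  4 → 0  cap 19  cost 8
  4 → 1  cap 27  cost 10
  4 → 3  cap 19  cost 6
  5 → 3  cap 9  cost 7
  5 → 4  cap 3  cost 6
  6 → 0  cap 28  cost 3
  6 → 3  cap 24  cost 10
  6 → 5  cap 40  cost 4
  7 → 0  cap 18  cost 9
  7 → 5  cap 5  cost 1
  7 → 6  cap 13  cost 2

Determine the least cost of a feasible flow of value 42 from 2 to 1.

Minimum cost for 42 units: 684

shortest-cost path #1: 2→6→0→1 push 25 @ unit cost 14 (adds 350)
shortest-cost path #2: 2→5→3→1 push 9 @ unit cost 18 (adds 162)
shortest-cost path #3: 2→7→6→0→1 push 2 @ unit cost 19 (adds 38)
shortest-cost path #4: 2→7→6→3→1 push 5 @ unit cost 22 (adds 110)
shortest-cost path #5: 2→5→4→1 push 1 @ unit cost 24 (adds 24)
total cost = 684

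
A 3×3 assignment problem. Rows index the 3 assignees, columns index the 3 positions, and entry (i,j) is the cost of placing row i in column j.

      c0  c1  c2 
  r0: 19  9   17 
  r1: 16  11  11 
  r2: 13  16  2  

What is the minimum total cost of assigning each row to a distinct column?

Minimum assignment cost: 27

optimal assignment: row0→col1 (cost 9), row1→col0 (cost 16), row2→col2 (cost 2)
total = 9 + 16 + 2 = 27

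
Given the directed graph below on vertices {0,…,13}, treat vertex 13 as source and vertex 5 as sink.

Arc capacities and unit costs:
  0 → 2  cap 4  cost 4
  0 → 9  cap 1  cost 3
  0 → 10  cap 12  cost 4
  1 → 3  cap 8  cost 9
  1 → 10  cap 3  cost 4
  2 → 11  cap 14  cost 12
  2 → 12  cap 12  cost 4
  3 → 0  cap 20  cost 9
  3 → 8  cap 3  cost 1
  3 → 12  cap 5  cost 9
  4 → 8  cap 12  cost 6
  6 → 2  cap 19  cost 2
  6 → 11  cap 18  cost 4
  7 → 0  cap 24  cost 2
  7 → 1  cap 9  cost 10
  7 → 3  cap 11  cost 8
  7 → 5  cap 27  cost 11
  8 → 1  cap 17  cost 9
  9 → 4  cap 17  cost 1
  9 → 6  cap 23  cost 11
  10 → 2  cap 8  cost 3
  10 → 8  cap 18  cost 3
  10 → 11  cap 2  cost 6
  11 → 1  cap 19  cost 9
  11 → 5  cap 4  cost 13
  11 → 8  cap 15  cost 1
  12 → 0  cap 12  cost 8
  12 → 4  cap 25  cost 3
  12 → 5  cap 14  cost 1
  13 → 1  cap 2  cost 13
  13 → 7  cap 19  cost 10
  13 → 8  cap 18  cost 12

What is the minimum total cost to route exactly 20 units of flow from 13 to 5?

shortest-cost path #1: 13→7→5 push 19 @ unit cost 21 (adds 399)
shortest-cost path #2: 13→1→10→2→12→5 push 1 @ unit cost 25 (adds 25)
total cost = 424

Minimum cost for 20 units: 424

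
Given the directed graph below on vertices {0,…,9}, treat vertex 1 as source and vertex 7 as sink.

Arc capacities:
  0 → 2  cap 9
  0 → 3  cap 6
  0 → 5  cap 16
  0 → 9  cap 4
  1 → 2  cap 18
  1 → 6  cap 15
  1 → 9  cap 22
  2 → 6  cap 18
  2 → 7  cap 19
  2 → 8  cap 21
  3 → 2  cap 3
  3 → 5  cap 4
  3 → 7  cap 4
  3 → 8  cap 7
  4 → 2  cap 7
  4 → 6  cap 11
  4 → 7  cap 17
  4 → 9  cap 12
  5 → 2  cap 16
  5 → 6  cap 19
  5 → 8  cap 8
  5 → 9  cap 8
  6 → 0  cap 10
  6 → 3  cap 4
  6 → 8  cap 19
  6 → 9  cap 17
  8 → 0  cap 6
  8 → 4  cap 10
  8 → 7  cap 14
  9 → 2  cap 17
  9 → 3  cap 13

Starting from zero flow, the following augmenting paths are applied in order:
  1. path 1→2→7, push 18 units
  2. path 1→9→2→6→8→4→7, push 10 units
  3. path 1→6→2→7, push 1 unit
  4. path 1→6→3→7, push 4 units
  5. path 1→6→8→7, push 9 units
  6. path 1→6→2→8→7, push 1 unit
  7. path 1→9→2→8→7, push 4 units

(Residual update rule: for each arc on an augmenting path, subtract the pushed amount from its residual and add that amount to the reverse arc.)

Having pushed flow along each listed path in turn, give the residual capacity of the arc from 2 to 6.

after path 1 (1→2→7, push 18): res(2,6)=18
after path 2 (1→9→2→6→8→4→7, push 10): res(2,6)=8
after path 3 (1→6→2→7, push 1): res(2,6)=9
after path 4 (1→6→3→7, push 4): res(2,6)=9
after path 5 (1→6→8→7, push 9): res(2,6)=9
after path 6 (1→6→2→8→7, push 1): res(2,6)=10
after path 7 (1→9→2→8→7, push 4): res(2,6)=10

Residual capacity of (2,6): 10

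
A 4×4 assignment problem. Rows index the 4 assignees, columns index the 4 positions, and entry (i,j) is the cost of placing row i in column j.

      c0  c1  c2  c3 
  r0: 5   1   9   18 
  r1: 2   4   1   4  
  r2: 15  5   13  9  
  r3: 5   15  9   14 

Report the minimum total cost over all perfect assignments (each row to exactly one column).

Minimum assignment cost: 16

optimal assignment: row0→col1 (cost 1), row1→col2 (cost 1), row2→col3 (cost 9), row3→col0 (cost 5)
total = 1 + 1 + 9 + 5 = 16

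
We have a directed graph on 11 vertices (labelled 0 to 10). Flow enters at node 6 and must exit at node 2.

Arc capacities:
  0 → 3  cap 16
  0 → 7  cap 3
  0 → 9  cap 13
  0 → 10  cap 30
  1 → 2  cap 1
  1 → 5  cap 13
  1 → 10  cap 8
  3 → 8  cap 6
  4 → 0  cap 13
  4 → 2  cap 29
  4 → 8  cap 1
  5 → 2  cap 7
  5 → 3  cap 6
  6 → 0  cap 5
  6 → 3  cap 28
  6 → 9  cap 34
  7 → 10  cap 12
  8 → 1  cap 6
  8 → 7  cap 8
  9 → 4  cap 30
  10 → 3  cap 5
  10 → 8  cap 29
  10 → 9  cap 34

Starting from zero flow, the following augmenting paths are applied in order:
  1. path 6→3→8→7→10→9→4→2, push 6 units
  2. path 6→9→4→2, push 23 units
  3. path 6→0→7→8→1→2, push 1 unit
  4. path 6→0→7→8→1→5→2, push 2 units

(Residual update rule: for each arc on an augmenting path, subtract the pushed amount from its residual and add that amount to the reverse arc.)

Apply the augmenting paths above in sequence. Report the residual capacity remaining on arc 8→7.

after path 1 (6→3→8→7→10→9→4→2, push 6): res(8,7)=2
after path 2 (6→9→4→2, push 23): res(8,7)=2
after path 3 (6→0→7→8→1→2, push 1): res(8,7)=3
after path 4 (6→0→7→8→1→5→2, push 2): res(8,7)=5

Residual capacity of (8,7): 5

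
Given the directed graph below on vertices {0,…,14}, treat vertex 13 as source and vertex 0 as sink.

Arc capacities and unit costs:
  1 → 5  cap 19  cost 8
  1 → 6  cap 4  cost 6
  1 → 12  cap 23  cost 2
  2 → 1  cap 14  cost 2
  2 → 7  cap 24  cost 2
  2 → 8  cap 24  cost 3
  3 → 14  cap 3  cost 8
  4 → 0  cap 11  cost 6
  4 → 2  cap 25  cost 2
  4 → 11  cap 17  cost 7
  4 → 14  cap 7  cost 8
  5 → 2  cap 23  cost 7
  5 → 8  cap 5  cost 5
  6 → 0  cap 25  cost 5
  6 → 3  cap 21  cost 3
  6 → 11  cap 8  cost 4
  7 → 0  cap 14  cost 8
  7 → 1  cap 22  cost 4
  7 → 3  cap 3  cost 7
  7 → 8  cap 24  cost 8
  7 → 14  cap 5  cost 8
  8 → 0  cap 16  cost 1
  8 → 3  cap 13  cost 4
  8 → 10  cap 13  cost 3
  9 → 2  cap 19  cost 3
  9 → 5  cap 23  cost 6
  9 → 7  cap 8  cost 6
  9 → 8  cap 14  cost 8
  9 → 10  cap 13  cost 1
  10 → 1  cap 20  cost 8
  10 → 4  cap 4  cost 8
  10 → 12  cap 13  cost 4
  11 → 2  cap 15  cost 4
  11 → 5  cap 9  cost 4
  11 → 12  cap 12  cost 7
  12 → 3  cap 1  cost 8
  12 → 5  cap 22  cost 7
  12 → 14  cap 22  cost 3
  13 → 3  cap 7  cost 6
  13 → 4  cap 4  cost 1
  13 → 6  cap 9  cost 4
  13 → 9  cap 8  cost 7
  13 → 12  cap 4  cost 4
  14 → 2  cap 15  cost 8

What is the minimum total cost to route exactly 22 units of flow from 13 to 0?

shortest-cost path #1: 13→4→0 push 4 @ unit cost 7 (adds 28)
shortest-cost path #2: 13→6→0 push 9 @ unit cost 9 (adds 81)
shortest-cost path #3: 13→9→2→8→0 push 8 @ unit cost 14 (adds 112)
shortest-cost path #4: 13→12→5→8→0 push 1 @ unit cost 17 (adds 17)
total cost = 238

Minimum cost for 22 units: 238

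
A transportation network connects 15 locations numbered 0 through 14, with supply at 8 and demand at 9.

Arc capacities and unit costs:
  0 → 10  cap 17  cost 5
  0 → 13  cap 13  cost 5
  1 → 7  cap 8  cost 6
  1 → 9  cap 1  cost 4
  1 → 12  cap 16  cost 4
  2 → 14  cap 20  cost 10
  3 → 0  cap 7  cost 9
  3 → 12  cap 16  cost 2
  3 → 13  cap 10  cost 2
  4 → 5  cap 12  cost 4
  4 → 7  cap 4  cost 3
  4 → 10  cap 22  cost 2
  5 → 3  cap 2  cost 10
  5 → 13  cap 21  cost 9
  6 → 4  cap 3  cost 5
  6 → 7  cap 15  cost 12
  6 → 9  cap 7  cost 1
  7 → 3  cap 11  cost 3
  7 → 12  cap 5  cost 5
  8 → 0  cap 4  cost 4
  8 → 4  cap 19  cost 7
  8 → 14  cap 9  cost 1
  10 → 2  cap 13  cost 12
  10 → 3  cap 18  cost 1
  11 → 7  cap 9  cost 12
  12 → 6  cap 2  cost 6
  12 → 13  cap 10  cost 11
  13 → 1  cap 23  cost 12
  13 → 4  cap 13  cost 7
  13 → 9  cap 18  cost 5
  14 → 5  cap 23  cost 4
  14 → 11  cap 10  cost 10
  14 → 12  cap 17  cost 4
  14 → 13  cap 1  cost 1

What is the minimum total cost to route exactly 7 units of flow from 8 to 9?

Minimum cost for 7 units: 87

shortest-cost path #1: 8→14→13→9 push 1 @ unit cost 7 (adds 7)
shortest-cost path #2: 8→14→12→6→9 push 2 @ unit cost 12 (adds 24)
shortest-cost path #3: 8→0→13→9 push 4 @ unit cost 14 (adds 56)
total cost = 87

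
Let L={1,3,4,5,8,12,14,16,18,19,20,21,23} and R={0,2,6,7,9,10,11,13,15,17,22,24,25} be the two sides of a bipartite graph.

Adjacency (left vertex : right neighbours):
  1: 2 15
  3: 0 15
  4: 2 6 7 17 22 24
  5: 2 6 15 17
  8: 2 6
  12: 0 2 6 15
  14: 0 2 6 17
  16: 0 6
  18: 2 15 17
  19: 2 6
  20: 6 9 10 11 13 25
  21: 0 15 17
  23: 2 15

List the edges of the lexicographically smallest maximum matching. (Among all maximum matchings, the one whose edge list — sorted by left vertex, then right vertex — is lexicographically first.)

Lex-smallest maximum matching: {(1,2), (3,0), (4,7), (5,6), (12,15), (14,17), (20,9)}

|M| = 7 (so the lex-smallest maximum matching has 7 edges)
process left vertices in ascending order; for each, take the smallest-labelled available neighbour that still permits 7 edges overall, or leave it unmatched if none does
lex-smallest matching: {1-2, 3-0, 4-7, 5-6, 12-15, 14-17, 20-9}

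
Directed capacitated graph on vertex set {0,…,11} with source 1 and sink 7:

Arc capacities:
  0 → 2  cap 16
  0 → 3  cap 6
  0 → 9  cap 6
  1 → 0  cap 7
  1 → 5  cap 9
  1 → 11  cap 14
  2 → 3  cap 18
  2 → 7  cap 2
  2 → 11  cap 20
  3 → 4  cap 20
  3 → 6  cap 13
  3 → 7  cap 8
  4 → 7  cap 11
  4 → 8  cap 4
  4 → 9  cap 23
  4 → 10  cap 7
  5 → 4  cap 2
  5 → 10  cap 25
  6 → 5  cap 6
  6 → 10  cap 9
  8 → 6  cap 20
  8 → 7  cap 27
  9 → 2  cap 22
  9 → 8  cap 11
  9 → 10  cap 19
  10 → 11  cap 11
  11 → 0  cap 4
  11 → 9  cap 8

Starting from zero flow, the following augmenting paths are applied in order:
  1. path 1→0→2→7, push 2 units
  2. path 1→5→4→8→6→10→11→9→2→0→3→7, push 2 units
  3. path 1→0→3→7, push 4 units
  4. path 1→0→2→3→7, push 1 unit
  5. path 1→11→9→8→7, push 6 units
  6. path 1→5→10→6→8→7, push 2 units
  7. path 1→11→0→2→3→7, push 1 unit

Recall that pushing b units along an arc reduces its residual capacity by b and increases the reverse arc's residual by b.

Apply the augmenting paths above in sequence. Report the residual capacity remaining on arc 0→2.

after path 1 (1→0→2→7, push 2): res(0,2)=14
after path 2 (1→5→4→8→6→10→11→9→2→0→3→7, push 2): res(0,2)=16
after path 3 (1→0→3→7, push 4): res(0,2)=16
after path 4 (1→0→2→3→7, push 1): res(0,2)=15
after path 5 (1→11→9→8→7, push 6): res(0,2)=15
after path 6 (1→5→10→6→8→7, push 2): res(0,2)=15
after path 7 (1→11→0→2→3→7, push 1): res(0,2)=14

Residual capacity of (0,2): 14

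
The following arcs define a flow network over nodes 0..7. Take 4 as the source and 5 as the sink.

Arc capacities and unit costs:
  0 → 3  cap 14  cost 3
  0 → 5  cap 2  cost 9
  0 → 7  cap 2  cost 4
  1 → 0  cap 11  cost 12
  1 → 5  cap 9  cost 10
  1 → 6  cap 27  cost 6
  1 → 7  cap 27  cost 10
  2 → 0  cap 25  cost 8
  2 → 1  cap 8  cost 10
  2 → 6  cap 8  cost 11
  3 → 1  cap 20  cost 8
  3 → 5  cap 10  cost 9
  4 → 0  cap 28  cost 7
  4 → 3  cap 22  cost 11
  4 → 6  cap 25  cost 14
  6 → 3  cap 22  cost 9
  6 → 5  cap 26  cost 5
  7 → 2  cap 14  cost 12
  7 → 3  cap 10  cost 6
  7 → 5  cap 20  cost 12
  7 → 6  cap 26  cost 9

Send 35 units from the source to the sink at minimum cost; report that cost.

shortest-cost path #1: 4→0→5 push 2 @ unit cost 16 (adds 32)
shortest-cost path #2: 4→6→5 push 25 @ unit cost 19 (adds 475)
shortest-cost path #3: 4→0→3→5 push 8 @ unit cost 19 (adds 152)
total cost = 659

Minimum cost for 35 units: 659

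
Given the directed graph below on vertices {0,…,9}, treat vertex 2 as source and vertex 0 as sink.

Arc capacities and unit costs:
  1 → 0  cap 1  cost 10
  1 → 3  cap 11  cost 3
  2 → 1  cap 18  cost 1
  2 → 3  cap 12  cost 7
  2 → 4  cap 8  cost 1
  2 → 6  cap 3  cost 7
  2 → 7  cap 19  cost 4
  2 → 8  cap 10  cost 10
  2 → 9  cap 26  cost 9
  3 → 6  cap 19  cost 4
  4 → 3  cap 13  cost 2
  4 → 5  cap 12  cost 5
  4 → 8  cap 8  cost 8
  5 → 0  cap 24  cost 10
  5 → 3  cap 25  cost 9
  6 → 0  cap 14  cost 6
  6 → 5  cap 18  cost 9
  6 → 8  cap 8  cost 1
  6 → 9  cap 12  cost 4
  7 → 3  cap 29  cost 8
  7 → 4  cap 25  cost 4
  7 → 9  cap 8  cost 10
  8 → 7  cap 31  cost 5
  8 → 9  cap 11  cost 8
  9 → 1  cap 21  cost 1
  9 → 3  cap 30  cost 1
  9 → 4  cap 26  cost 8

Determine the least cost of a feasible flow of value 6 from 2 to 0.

Minimum cost for 6 units: 76

shortest-cost path #1: 2→1→0 push 1 @ unit cost 11 (adds 11)
shortest-cost path #2: 2→6→0 push 3 @ unit cost 13 (adds 39)
shortest-cost path #3: 2→4→3→6→0 push 2 @ unit cost 13 (adds 26)
total cost = 76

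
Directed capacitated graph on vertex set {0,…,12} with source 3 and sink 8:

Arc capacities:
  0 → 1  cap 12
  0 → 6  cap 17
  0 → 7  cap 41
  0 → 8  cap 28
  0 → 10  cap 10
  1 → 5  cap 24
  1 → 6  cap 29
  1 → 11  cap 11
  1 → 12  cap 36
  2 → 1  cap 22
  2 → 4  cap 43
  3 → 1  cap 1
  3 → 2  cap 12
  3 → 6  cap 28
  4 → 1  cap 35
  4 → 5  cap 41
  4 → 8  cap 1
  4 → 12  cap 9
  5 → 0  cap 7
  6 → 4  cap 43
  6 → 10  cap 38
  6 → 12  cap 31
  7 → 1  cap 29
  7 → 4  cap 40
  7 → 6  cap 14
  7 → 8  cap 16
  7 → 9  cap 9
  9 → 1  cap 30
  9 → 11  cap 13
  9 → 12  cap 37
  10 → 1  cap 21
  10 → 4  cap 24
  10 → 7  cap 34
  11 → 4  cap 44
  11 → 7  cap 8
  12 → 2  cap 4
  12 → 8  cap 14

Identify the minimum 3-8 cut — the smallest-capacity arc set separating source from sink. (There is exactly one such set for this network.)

augment #1: 3→1→12→8 push 1
augment #2: 3→2→4→8 push 1
augment #3: 3→6→12→8 push 13
augment #4: 3→6→10→7→8 push 15
augment #5: 3→2→1→5→0→8 push 7
augment #6: 3→2→1→11→7→8 push 1
max flow = 38; residual-reachable set from 3 gives S-side
cut edges (S→T): {(4,8), (5,0), (7,8), (12,8)} total cap 38

Min-cut arcs: {(4,8), (5,0), (7,8), (12,8)} (total capacity 38)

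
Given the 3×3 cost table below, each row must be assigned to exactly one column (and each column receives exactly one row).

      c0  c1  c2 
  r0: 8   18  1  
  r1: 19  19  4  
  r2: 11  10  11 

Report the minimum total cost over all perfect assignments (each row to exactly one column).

Minimum assignment cost: 22

optimal assignment: row0→col0 (cost 8), row1→col2 (cost 4), row2→col1 (cost 10)
total = 8 + 4 + 10 = 22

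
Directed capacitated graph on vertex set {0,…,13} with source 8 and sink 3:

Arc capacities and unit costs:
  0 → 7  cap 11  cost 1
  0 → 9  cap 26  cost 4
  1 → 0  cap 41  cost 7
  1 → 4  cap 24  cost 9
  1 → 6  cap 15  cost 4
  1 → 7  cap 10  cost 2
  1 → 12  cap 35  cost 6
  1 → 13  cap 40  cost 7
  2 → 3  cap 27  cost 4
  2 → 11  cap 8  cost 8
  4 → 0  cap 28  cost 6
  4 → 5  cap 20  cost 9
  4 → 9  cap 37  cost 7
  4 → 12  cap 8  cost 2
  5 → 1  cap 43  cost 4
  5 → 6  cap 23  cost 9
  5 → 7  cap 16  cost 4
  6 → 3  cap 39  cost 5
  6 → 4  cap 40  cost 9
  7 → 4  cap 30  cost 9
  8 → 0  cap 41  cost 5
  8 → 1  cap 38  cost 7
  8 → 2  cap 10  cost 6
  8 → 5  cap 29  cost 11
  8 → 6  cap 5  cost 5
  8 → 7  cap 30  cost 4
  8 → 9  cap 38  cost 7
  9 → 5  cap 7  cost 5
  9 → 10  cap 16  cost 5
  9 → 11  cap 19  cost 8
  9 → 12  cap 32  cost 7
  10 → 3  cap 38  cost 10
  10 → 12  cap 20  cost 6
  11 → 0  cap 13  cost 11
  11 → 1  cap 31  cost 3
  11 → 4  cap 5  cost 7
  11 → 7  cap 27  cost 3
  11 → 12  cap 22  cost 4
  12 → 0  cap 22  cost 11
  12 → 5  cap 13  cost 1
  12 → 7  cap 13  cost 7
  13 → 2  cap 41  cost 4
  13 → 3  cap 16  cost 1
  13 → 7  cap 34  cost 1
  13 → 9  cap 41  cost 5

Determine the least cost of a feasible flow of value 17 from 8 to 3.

Minimum cost for 17 units: 180

shortest-cost path #1: 8→2→3 push 10 @ unit cost 10 (adds 100)
shortest-cost path #2: 8→6→3 push 5 @ unit cost 10 (adds 50)
shortest-cost path #3: 8→1→13→3 push 2 @ unit cost 15 (adds 30)
total cost = 180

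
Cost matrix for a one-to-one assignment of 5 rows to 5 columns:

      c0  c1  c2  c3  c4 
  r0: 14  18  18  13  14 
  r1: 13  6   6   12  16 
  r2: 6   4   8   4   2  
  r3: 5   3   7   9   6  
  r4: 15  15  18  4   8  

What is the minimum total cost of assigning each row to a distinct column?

optimal assignment: row0→col0 (cost 14), row1→col2 (cost 6), row2→col4 (cost 2), row3→col1 (cost 3), row4→col3 (cost 4)
total = 14 + 6 + 2 + 3 + 4 = 29

Minimum assignment cost: 29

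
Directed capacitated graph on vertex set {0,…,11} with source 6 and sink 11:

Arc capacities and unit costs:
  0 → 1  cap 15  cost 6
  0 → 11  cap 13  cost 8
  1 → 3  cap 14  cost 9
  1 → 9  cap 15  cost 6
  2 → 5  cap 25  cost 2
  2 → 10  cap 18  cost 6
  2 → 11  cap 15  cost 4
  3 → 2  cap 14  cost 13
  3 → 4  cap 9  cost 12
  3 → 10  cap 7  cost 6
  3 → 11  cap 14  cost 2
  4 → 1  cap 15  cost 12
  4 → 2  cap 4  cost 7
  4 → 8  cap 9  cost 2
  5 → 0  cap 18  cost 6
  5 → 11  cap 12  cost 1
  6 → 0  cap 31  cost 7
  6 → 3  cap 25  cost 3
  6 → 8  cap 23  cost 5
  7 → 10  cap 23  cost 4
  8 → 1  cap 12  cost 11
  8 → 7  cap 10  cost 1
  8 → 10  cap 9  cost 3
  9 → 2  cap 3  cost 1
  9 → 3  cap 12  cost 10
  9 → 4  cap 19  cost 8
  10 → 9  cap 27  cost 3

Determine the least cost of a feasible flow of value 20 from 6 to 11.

shortest-cost path #1: 6→3→11 push 14 @ unit cost 5 (adds 70)
shortest-cost path #2: 6→0→11 push 6 @ unit cost 15 (adds 90)
total cost = 160

Minimum cost for 20 units: 160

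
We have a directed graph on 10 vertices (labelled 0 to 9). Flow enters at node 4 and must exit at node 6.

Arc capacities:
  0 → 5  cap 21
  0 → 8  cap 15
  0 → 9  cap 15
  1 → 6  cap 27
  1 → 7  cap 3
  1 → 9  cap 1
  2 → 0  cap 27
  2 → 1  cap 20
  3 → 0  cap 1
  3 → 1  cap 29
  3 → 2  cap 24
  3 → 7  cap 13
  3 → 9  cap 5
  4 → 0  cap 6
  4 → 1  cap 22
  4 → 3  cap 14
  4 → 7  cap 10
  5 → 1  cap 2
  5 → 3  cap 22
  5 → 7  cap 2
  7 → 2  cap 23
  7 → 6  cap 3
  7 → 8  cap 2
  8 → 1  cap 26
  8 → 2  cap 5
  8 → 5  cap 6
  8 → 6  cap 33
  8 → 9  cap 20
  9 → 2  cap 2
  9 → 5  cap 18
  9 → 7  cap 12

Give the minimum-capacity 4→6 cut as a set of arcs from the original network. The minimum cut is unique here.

augment #1: 4→1→6 push 22
augment #2: 4→7→6 push 3
augment #3: 4→0→8→6 push 6
augment #4: 4→3→1→6 push 5
augment #5: 4→7→8→6 push 2
augment #6: 4→3→0→8→6 push 1
augment #7: 4→3→2→0→8→6 push 8
max flow = 47; residual-reachable set from 4 gives S-side
cut edges (S→T): {(0,8), (1,6), (7,6), (7,8)} total cap 47

Min-cut arcs: {(0,8), (1,6), (7,6), (7,8)} (total capacity 47)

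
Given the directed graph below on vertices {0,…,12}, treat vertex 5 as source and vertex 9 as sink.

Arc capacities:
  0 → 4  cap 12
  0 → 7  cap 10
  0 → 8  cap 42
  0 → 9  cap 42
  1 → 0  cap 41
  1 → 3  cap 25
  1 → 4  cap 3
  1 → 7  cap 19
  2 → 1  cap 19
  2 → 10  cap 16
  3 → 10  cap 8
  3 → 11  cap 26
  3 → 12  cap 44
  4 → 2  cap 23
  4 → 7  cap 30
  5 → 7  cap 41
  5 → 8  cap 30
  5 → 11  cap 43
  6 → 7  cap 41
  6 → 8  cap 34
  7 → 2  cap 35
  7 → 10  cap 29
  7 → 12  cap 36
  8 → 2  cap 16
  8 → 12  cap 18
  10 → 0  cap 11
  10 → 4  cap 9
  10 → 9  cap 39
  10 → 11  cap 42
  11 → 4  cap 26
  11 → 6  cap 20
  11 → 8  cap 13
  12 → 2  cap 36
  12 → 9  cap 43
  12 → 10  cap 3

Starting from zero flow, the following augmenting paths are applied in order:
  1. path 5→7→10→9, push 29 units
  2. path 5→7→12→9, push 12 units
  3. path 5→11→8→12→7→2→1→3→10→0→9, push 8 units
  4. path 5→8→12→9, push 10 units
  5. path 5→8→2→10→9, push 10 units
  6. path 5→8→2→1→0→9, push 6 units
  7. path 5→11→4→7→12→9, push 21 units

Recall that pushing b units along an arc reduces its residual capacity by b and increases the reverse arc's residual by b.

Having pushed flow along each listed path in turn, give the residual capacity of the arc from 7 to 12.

Residual capacity of (7,12): 11

after path 1 (5→7→10→9, push 29): res(7,12)=36
after path 2 (5→7→12→9, push 12): res(7,12)=24
after path 3 (5→11→8→12→7→2→1→3→10→0→9, push 8): res(7,12)=32
after path 4 (5→8→12→9, push 10): res(7,12)=32
after path 5 (5→8→2→10→9, push 10): res(7,12)=32
after path 6 (5→8→2→1→0→9, push 6): res(7,12)=32
after path 7 (5→11→4→7→12→9, push 21): res(7,12)=11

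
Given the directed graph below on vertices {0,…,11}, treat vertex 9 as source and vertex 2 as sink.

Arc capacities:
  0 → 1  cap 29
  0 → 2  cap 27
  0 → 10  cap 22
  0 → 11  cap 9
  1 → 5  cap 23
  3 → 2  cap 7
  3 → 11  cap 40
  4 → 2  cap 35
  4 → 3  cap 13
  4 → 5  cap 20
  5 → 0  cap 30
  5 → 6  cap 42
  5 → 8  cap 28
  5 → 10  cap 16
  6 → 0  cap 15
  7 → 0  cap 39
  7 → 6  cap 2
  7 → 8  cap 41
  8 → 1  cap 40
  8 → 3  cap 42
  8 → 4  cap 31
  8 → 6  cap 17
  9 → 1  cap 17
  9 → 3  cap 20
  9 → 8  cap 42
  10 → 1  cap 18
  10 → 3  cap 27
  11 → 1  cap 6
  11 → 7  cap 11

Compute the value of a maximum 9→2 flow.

augment #1: 9→3→2 bottleneck 7, total now 7
augment #2: 9→8→4→2 bottleneck 31, total now 38
augment #3: 9→1→5→0→2 bottleneck 17, total now 55
augment #4: 9→8→6→0→2 bottleneck 10, total now 65

Maximum flow value: 65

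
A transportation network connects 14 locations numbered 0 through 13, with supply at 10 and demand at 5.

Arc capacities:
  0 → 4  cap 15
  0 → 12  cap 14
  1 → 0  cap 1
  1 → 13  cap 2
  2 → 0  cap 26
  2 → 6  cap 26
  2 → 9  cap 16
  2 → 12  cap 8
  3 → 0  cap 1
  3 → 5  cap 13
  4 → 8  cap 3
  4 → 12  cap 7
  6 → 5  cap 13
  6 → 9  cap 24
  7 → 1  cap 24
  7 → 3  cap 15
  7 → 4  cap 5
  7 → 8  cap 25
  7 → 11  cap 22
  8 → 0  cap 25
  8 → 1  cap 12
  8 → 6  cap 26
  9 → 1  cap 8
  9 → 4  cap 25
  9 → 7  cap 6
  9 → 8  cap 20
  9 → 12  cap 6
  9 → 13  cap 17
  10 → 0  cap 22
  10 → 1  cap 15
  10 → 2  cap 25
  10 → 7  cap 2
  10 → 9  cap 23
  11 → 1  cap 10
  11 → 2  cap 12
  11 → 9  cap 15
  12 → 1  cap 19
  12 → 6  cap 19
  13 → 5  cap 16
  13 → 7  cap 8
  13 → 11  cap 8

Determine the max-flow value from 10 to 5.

Maximum flow value: 40

augment #1: 10→1→13→5 bottleneck 2, total now 2
augment #2: 10→2→6→5 bottleneck 13, total now 15
augment #3: 10→7→3→5 bottleneck 2, total now 17
augment #4: 10→9→13→5 bottleneck 14, total now 31
augment #5: 10→9→7→3→5 bottleneck 6, total now 37
augment #6: 10→9→13→7→3→5 bottleneck 3, total now 40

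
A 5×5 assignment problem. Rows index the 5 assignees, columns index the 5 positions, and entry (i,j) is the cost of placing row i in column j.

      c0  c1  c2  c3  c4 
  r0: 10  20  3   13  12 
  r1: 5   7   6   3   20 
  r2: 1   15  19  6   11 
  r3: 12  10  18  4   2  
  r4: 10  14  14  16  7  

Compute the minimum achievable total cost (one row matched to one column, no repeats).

optimal assignment: row0→col2 (cost 3), row1→col1 (cost 7), row2→col0 (cost 1), row3→col3 (cost 4), row4→col4 (cost 7)
total = 3 + 7 + 1 + 4 + 7 = 22

Minimum assignment cost: 22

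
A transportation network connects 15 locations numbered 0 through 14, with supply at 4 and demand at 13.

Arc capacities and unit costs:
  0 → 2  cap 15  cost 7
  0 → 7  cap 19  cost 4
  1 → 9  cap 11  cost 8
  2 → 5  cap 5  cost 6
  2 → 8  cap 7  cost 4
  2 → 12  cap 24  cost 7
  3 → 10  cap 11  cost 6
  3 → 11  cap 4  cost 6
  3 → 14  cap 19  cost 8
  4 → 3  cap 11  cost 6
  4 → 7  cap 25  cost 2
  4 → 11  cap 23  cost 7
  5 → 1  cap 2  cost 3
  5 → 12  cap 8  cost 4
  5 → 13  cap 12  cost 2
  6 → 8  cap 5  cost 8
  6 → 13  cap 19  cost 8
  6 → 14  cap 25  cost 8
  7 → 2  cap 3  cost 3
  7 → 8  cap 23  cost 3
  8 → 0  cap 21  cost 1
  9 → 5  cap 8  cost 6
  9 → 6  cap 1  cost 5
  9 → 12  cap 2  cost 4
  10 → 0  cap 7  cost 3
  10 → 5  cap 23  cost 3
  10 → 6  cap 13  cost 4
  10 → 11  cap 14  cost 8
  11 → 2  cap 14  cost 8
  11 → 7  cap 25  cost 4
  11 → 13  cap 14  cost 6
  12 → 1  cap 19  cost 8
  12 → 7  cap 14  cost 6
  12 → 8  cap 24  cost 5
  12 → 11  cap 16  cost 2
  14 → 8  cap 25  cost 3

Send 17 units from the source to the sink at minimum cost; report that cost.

Minimum cost for 17 units: 221

shortest-cost path #1: 4→11→13 push 14 @ unit cost 13 (adds 182)
shortest-cost path #2: 4→7→2→5→13 push 3 @ unit cost 13 (adds 39)
total cost = 221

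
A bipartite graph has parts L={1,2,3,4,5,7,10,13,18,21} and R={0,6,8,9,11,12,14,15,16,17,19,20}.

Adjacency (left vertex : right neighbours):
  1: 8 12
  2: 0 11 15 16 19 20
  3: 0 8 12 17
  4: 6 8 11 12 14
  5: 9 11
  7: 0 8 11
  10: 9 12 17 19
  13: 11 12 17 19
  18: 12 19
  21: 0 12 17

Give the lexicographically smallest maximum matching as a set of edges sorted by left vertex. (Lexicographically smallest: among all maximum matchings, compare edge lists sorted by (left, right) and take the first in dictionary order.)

Lex-smallest maximum matching: {(1,8), (2,15), (3,0), (4,6), (5,9), (7,11), (10,12), (13,17), (18,19)}

|M| = 9 (so the lex-smallest maximum matching has 9 edges)
process left vertices in ascending order; for each, take the smallest-labelled available neighbour that still permits 9 edges overall, or leave it unmatched if none does
lex-smallest matching: {1-8, 2-15, 3-0, 4-6, 5-9, 7-11, 10-12, 13-17, 18-19}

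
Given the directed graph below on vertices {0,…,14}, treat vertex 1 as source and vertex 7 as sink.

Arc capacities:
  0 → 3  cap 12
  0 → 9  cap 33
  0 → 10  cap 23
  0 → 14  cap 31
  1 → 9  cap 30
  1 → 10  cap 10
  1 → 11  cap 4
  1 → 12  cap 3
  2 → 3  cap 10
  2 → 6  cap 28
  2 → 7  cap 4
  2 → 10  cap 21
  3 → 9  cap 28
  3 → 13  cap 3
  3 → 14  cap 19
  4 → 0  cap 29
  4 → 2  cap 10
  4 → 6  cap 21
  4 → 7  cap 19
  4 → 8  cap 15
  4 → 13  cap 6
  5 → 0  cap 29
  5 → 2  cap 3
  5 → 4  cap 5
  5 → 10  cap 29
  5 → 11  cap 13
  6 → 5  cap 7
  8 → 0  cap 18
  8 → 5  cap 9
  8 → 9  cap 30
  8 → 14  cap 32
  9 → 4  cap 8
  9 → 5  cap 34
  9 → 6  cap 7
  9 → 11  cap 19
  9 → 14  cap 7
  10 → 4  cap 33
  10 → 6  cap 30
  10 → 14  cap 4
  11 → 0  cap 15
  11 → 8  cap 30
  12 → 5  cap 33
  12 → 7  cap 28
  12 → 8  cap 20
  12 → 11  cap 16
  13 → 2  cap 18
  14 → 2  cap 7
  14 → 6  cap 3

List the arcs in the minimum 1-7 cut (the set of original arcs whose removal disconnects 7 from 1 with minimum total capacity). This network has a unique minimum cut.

augment #1: 1→12→7 push 3
augment #2: 1→9→4→7 push 8
augment #3: 1→10→4→7 push 10
augment #4: 1→9→5→2→7 push 3
augment #5: 1→9→5→4→7 push 1
augment #6: 1→9→14→2→7 push 1
max flow = 26; residual-reachable set from 1 gives S-side
cut edges (S→T): {(1,12), (2,7), (4,7)} total cap 26

Min-cut arcs: {(1,12), (2,7), (4,7)} (total capacity 26)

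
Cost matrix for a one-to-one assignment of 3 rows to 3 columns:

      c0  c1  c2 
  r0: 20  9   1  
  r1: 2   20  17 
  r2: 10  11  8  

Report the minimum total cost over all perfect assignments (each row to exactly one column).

optimal assignment: row0→col2 (cost 1), row1→col0 (cost 2), row2→col1 (cost 11)
total = 1 + 2 + 11 = 14

Minimum assignment cost: 14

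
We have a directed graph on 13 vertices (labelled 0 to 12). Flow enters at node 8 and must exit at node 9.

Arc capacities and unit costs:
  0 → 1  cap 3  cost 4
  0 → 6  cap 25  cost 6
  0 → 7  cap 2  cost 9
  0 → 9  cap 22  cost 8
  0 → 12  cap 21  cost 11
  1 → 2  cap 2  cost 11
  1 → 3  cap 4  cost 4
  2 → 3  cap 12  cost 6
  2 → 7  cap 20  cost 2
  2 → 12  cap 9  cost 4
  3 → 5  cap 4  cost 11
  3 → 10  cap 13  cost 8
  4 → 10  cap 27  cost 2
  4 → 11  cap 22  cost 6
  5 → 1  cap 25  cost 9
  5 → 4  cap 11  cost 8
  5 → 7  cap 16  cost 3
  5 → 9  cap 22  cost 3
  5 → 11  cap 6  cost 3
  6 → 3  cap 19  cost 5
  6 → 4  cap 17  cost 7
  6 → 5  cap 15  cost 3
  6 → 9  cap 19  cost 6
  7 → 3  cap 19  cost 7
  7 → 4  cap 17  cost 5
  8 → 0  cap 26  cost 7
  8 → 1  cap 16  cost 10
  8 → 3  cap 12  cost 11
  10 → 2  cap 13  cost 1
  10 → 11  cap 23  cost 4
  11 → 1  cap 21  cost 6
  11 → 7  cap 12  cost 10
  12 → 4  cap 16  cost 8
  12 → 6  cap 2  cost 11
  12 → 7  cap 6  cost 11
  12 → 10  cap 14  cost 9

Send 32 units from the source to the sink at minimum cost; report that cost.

shortest-cost path #1: 8→0→9 push 22 @ unit cost 15 (adds 330)
shortest-cost path #2: 8→0→6→9 push 4 @ unit cost 19 (adds 76)
shortest-cost path #3: 8→3→5→9 push 4 @ unit cost 25 (adds 100)
shortest-cost path #4: 8→3→10→2→12→6→9 push 2 @ unit cost 41 (adds 82)
total cost = 588

Minimum cost for 32 units: 588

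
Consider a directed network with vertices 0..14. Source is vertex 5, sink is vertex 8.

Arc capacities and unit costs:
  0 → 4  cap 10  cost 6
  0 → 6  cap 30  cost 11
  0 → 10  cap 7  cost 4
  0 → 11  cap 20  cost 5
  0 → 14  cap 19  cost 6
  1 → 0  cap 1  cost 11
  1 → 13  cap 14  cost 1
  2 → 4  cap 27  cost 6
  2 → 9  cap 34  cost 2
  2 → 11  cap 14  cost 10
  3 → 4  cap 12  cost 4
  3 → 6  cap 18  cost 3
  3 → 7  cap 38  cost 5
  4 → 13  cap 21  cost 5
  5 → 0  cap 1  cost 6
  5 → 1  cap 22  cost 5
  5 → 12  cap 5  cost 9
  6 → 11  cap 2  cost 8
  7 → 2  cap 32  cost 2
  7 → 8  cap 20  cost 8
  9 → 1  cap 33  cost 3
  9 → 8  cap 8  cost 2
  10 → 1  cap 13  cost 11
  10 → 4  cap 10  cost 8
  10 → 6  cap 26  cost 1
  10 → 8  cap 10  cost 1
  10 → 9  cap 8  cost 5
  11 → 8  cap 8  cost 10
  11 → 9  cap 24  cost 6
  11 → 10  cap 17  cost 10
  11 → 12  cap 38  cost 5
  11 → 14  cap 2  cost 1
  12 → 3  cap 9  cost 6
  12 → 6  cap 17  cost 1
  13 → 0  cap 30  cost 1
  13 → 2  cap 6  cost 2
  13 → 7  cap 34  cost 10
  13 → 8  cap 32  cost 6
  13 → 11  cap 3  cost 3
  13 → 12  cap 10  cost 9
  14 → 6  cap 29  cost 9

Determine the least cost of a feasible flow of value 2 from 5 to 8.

Minimum cost for 2 units: 23

shortest-cost path #1: 5→0→10→8 push 1 @ unit cost 11 (adds 11)
shortest-cost path #2: 5→1→13→8 push 1 @ unit cost 12 (adds 12)
total cost = 23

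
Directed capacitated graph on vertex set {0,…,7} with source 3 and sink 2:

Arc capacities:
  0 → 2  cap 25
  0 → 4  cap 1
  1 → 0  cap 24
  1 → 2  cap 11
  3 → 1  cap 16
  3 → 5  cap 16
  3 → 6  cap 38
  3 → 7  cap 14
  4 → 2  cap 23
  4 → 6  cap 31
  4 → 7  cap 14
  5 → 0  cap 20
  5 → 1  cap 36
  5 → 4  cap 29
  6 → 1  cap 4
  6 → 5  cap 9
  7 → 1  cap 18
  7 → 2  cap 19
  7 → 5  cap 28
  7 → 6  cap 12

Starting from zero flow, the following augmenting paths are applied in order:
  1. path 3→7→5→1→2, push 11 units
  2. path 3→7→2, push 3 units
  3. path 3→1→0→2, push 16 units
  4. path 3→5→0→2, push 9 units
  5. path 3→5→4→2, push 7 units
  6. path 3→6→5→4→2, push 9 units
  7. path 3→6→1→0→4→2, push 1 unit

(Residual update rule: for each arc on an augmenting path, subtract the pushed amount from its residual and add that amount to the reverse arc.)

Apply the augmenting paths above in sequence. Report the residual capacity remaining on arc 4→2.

after path 1 (3→7→5→1→2, push 11): res(4,2)=23
after path 2 (3→7→2, push 3): res(4,2)=23
after path 3 (3→1→0→2, push 16): res(4,2)=23
after path 4 (3→5→0→2, push 9): res(4,2)=23
after path 5 (3→5→4→2, push 7): res(4,2)=16
after path 6 (3→6→5→4→2, push 9): res(4,2)=7
after path 7 (3→6→1→0→4→2, push 1): res(4,2)=6

Residual capacity of (4,2): 6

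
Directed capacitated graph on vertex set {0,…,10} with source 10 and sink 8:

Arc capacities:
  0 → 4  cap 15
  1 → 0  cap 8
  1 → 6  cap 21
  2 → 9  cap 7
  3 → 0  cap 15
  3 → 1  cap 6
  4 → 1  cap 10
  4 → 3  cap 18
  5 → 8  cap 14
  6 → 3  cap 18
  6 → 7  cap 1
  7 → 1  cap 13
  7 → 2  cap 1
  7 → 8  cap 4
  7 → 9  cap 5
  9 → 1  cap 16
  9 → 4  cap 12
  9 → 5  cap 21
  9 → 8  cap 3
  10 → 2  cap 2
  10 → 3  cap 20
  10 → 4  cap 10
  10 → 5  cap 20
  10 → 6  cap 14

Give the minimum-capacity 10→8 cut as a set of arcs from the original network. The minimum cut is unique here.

augment #1: 10→5→8 push 14
augment #2: 10→2→9→8 push 2
augment #3: 10→6→7→8 push 1
max flow = 17; residual-reachable set from 10 gives S-side
cut edges (S→T): {(5,8), (6,7), (10,2)} total cap 17

Min-cut arcs: {(5,8), (6,7), (10,2)} (total capacity 17)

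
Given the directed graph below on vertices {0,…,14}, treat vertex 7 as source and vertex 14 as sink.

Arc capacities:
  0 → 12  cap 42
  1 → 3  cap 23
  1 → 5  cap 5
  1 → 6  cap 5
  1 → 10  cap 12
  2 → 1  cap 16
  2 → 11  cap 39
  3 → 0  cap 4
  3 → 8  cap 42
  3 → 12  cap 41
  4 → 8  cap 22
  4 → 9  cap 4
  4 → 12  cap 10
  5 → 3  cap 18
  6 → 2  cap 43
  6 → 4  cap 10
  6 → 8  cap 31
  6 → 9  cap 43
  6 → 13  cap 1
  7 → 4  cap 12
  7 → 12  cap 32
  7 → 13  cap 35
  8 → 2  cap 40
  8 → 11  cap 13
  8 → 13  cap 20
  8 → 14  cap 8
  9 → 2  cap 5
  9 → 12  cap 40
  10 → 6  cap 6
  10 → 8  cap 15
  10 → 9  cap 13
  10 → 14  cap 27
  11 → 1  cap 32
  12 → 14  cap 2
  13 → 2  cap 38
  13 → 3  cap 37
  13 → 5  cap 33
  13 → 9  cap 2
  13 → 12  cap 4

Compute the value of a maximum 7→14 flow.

Maximum flow value: 22

augment #1: 7→12→14 bottleneck 2, total now 2
augment #2: 7→4→8→14 bottleneck 8, total now 10
augment #3: 7→13→2→1→10→14 bottleneck 12, total now 22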